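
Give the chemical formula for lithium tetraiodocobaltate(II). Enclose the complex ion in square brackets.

Li2[CoI4]

Ligands: 4 iodo (I, -1). Ligand charge sum = -4.
With Co in oxidation state +2, the complex ion is [Co...]^2−.
Charge balance with lithium (+1) requires 1 complex ion per 2 lithium.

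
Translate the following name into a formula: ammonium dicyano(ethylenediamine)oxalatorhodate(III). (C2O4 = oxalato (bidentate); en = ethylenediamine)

Ligands: 1 oxalato (C2O4, -2), 1 ethylenediamine (en, neutral), 2 cyano (CN, -1). Ligand charge sum = -4.
Charge balance with ammonium (+1) requires 1 complex ion per 1 ammonium.

NH4[Rh(C2O4)(CN)2(en)]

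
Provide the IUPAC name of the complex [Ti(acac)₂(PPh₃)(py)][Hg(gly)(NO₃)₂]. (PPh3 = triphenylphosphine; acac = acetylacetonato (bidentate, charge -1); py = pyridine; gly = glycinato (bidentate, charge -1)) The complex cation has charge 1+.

The complex cation is given as 1+; its ligand charges sum to -2, so Ti = +3.
A 1:1 salt means the anion carries the equal and opposite charge, 1−.
Anion: ligand charges sum to -3; for the ion to be 1−, Hg = +2.

bis(acetylacetonato)(pyridine)(triphenylphosphine)titanium(III) (glycinato)dinitratomercurate(II)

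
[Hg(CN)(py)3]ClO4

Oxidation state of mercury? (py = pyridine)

1 perchlorate outside the brackets (-1 each) → the complex ion is 1+.
Ligand charges: 3×py neutral; 1×CN = -1; sum -1.
Hg + (-1) = 1+ ⇒ Hg is +2.

+2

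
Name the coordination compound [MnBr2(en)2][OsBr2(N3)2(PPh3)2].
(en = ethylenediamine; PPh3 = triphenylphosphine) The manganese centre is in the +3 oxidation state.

dibromobis(ethylenediamine)manganese(III) diazidodibromobis(triphenylphosphine)osmate(III)

Mn is given as +3; the cation's ligand charges sum to -2, so the complex cation is 1+.
A 1:1 salt means the anion carries the equal and opposite charge, 1−.
Anion: ligand charges sum to -4; for the ion to be 1−, Os = +3.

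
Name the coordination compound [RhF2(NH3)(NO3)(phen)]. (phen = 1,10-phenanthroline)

There is no counter-ion, so the complex is neutral overall.
Ligand charges: 1×ammine (neutral), 2×fluoro (-1 each), 1×nitrato (-1 each), 1×1,10-phenanthroline (neutral); total -3. So Rh + (-3) = 0, giving Rh = +3.
Ligands are named alphabetically: ammine before fluoro before nitrato before phenanthroline.

amminedifluoronitrato(1,10-phenanthroline)rhodium(III)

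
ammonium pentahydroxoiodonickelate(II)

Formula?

Ligands: 1 iodo (I, -1), 5 hydroxo (OH, -1). Ligand charge sum = -6.
With Ni in oxidation state +2, the complex ion is [Ni...]^4−.
Charge balance with ammonium (+1) requires 1 complex ion per 4 ammonium.

(NH4)4[NiI(OH)5]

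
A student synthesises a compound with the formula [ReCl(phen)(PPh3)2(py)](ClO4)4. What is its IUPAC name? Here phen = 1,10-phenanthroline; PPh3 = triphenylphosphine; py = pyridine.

chloro(1,10-phenanthroline)(pyridine)bis(triphenylphosphine)rhenium(V) perchlorate

The 4 perchlorate counter-ions carry a total charge of -4, so each complex ion is 4+.
Ligand charges: 1×1,10-phenanthroline (neutral), 2×triphenylphosphine (neutral), 1×pyridine (neutral), 1×chloro (-1 each); total -1. So Re + (-1) = 4+, giving Re = +5.
Ligands are named alphabetically: chloro before phenanthroline before pyridine before triphenylphosphine.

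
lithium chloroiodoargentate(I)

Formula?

Li[AgClI]

Ligands: 1 iodo (I, -1), 1 chloro (Cl, -1). Ligand charge sum = -2.
With Ag in oxidation state +1, the complex ion is [Ag...]^1−.
Charge balance with lithium (+1) requires 1 complex ion per 1 lithium.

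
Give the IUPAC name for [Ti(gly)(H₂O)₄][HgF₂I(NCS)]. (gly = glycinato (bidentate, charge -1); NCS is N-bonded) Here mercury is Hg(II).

tetraaqua(glycinato)titanium(III) difluoroiodoisothiocyanatomercurate(II)

Both ions are complex: the cation is named first with the plain metal name, the anion second with the -ate form; each ion's ligands are alphabetised independently.
Hg is given as +2; the anion's ligand charges sum to -4, so the complex anion is 2−.
A 1:1 salt means the cation carries the equal and opposite charge, 2+.
Cation: ligand charges sum to -1; for the ion to be 2+, Ti = +3.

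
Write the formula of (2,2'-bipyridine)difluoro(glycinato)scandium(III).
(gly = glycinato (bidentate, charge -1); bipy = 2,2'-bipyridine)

Ligands: 1 glycinato (gly, -1), 1 2,2'-bipyridine (bipy, neutral), 2 fluoro (F, -1). Ligand charge sum = -3.
With Sc in oxidation state +3, the complex ion is [Sc...].

[Sc(bipy)F2(gly)]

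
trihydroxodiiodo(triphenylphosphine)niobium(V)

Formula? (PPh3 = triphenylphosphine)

[NbI2(OH)3(PPh3)]

Ligands: 3 hydroxo (OH, -1), 1 triphenylphosphine (PPh3, neutral), 2 iodo (I, -1). Ligand charge sum = -5.
With Nb in oxidation state +5, the complex ion is [Nb...].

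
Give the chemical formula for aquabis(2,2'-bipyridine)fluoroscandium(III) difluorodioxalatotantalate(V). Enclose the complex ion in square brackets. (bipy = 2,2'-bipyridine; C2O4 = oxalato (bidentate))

[Sc(bipy)2F(H2O)][Ta(C2O4)2F2]2

Cation [Sc…]: ligand charges -1, Sc(III) ⇒ ion charge 2+.
Anion [Ta…]: ligand charges -6, Ta(V) ⇒ ion charge 1−.
One 2+ cation requires 2 of the 1− anion.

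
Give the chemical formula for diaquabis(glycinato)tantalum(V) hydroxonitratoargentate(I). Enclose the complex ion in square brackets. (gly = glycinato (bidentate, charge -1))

[Ta(gly)2(H2O)2][Ag(NO3)(OH)]3

Cation [Ta…]: ligand charges -2, Ta(V) ⇒ ion charge 3+.
Anion [Ag…]: ligand charges -2, Ag(I) ⇒ ion charge 1−.
One 3+ cation requires 3 of the 1− anion.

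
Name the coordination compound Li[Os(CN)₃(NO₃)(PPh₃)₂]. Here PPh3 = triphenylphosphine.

The 1 lithium counter-ion carries a total charge of +1, so each complex ion is 1−.
Ligand charges: 3×cyano (-1 each), 1×nitrato (-1 each), 2×triphenylphosphine (neutral); total -4. So Os + (-4) = 1−, giving Os = +3.
Ligands are named alphabetically: cyano before nitrato before triphenylphosphine.
The complex ion is anionic, so osmium takes the -ate form osmate(III).

lithium tricyanonitratobis(triphenylphosphine)osmate(III)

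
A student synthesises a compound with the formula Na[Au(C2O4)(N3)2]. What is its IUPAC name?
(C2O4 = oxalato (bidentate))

sodium diazidooxalatoaurate(III)

The 1 sodium counter-ion carries a total charge of +1, so each complex ion is 1−.
Ligand charges: 1×oxalato (-2 each), 2×azido (-1 each); total -4. So Au + (-4) = 1−, giving Au = +3.
Ligands are named alphabetically: azido before oxalato.
The complex ion is anionic, so gold takes the -ate form aurate(III).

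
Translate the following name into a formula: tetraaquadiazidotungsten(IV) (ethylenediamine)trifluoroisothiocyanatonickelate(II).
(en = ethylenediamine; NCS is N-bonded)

[W(H2O)4(N3)2][Ni(en)F3(NCS)]

Cation [W…]: ligand charges -2, W(IV) ⇒ ion charge 2+.
Anion [Ni…]: ligand charges -4, Ni(II) ⇒ ion charge 2−.
One 2+ cation balances one 2− anion.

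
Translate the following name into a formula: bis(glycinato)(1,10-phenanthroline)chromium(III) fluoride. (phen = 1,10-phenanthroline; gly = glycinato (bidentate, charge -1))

Ligands: 1 1,10-phenanthroline (phen, neutral), 2 glycinato (gly, -1). Ligand charge sum = -2.
With Cr in oxidation state +3, the complex ion is [Cr...]^1+.
Charge balance with fluoride (-1) requires 1 complex ion per 1 fluoride.

[Cr(gly)2(phen)]F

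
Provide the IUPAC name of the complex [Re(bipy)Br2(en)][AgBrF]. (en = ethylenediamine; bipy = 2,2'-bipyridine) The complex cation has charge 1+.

Both ions are complex: the cation is named first with the plain metal name, the anion second with the -ate form; each ion's ligands are alphabetised independently.
The complex cation is given as 1+; its ligand charges sum to -2, so Re = +3.
A 1:1 salt means the anion carries the equal and opposite charge, 1−.
Anion: ligand charges sum to -2; for the ion to be 1−, Ag = +1.

(2,2'-bipyridine)dibromo(ethylenediamine)rhenium(III) bromofluoroargentate(I)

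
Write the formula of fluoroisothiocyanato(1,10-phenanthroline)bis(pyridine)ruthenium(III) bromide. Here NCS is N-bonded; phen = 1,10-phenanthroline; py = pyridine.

[RuF(NCS)(phen)(py)2]Br

Ligands: 1 isothiocyanato (NCS, -1), 1 1,10-phenanthroline (phen, neutral), 1 fluoro (F, -1), 2 pyridine (py, neutral). Ligand charge sum = -2.
With Ru in oxidation state +3, the complex ion is [Ru...]^1+.
Charge balance with bromide (-1) requires 1 complex ion per 1 bromide.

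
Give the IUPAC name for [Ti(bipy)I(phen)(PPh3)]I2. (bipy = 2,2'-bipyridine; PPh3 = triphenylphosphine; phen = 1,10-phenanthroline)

(2,2'-bipyridine)iodo(1,10-phenanthroline)(triphenylphosphine)titanium(III) iodide

The 2 iodide counter-ions carry a total charge of -2, so each complex ion is 2+.
Ligand charges: 1×2,2'-bipyridine (neutral), 1×triphenylphosphine (neutral), 1×iodo (-1 each), 1×1,10-phenanthroline (neutral); total -1. So Ti + (-1) = 2+, giving Ti = +3.
Ligands are named alphabetically: bipyridine before iodo before phenanthroline before triphenylphosphine.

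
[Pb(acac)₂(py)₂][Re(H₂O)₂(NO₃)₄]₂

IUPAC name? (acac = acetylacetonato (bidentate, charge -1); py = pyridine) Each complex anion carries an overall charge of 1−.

bis(acetylacetonato)bis(pyridine)lead(IV) diaquatetranitratorhenate(III)

The complex anion is given as 1−; its ligand charges sum to -4, so Re = +3.
With 2 anions per cation, the cation must be 2×1 = 2+.
Cation: ligand charges sum to -2; for the ion to be 2+, Pb = +4.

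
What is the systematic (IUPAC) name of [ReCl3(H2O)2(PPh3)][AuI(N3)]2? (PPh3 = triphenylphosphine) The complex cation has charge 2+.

The complex cation is given as 2+; its ligand charges sum to -3, so Re = +5.
With 2 anions per cation, each anion must be 2/2 = 1−.
Anion: ligand charges sum to -2; for the ion to be 1−, Au = +1.

diaquatrichloro(triphenylphosphine)rhenium(V) azidoiodoaurate(I)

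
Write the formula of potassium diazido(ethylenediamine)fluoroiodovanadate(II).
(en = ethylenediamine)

K2[V(en)FI(N3)2]

Ligands: 1 fluoro (F, -1), 1 ethylenediamine (en, neutral), 2 azido (N3, -1), 1 iodo (I, -1). Ligand charge sum = -4.
With V in oxidation state +2, the complex ion is [V...]^2−.
Charge balance with potassium (+1) requires 1 complex ion per 2 potassium.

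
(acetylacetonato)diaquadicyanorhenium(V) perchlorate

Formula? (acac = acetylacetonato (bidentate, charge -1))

Ligands: 2 cyano (CN, -1), 2 aqua (H2O, neutral), 1 acetylacetonato (acac, -1). Ligand charge sum = -3.
Charge balance with perchlorate (-1) requires 1 complex ion per 2 perchlorate.

[Re(acac)(CN)2(H2O)2](ClO4)2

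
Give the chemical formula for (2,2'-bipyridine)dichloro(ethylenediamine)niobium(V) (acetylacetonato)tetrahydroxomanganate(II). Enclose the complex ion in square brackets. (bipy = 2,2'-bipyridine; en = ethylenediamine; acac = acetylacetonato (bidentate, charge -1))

[Nb(bipy)Cl2(en)][Mn(acac)(OH)4]

Cation [Nb…]: ligand charges -2, Nb(V) ⇒ ion charge 3+.
Anion [Mn…]: ligand charges -5, Mn(II) ⇒ ion charge 3−.
One 3+ cation balances one 3− anion.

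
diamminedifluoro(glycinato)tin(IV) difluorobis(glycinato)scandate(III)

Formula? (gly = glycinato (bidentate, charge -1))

Cation [Sn…]: ligand charges -3, Sn(IV) ⇒ ion charge 1+.
Anion [Sc…]: ligand charges -4, Sc(III) ⇒ ion charge 1−.
One 1+ cation balances one 1− anion.

[SnF2(gly)(NH3)2][ScF2(gly)2]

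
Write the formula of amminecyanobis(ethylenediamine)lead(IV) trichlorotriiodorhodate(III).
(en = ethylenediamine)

Cation [Pb…]: ligand charges -1, Pb(IV) ⇒ ion charge 3+.
Anion [Rh…]: ligand charges -6, Rh(III) ⇒ ion charge 3−.
One 3+ cation balances one 3− anion.

[Pb(CN)(en)2(NH3)][RhCl3I3]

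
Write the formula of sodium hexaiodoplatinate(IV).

Na2[PtI6]

Ligands: 6 iodo (I, -1). Ligand charge sum = -6.
With Pt in oxidation state +4, the complex ion is [Pt...]^2−.
Charge balance with sodium (+1) requires 1 complex ion per 2 sodium.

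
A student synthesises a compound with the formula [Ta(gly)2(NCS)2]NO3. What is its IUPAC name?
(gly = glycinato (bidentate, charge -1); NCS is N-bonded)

bis(glycinato)diisothiocyanatotantalum(V) nitrate

The 1 nitrate counter-ion carries a total charge of -1, so each complex ion is 1+.
Ligand charges: 2×glycinato (-1 each), 2×isothiocyanato (-1 each); total -4. So Ta + (-4) = 1+, giving Ta = +5.
Ligands are named alphabetically: glycinato before isothiocyanato.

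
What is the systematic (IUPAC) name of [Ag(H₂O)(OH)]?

There is no counter-ion, so the complex is neutral overall.
Ligand charges: 1×aqua (neutral), 1×hydroxo (-1 each); total -1. So Ag + (-1) = 0, giving Ag = +1.
Ligands are named alphabetically: aqua before hydroxo.

aquahydroxosilver(I)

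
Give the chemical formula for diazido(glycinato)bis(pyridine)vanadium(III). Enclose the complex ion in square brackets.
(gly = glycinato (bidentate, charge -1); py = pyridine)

Ligands: 1 glycinato (gly, -1), 2 azido (N3, -1), 2 pyridine (py, neutral). Ligand charge sum = -3.
With V in oxidation state +3, the complex ion is [V...].

[V(gly)(N3)2(py)2]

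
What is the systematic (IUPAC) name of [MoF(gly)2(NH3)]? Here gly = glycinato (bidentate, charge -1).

There is no counter-ion, so the complex is neutral overall.
Ligand charges: 2×glycinato (-1 each), 1×ammine (neutral), 1×fluoro (-1 each); total -3. So Mo + (-3) = 0, giving Mo = +3.
Ligands are named alphabetically: ammine before fluoro before glycinato.

amminefluorobis(glycinato)molybdenum(III)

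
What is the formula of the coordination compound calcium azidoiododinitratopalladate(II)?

Ligands: 1 azido (N3, -1), 1 iodo (I, -1), 2 nitrato (NO3, -1). Ligand charge sum = -4.
With Pd in oxidation state +2, the complex ion is [Pd...]^2−.
Charge balance with calcium (+2) requires 1 complex ion per 1 calcium.

Ca[PdI(N3)(NO3)2]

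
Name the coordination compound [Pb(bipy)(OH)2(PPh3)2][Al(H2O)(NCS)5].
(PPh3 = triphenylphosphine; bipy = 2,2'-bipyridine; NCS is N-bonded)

Aluminium is always +3 in its complexes; the anion's ligand charges sum to -5, so the complex anion is 2−.
A 1:1 salt means the cation carries the equal and opposite charge, 2+.
Cation: ligand charges sum to -2; for the ion to be 2+, Pb = +4.

(2,2'-bipyridine)dihydroxobis(triphenylphosphine)lead(IV) aquapentaisothiocyanatoaluminate(III)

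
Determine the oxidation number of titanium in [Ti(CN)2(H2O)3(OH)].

No counter-ion: the bracketed complex is neutral.
Ligand charges: 3×H2O neutral; 1×OH = -1; 2×CN = -2; sum -3.
Ti + (-3) = 0 ⇒ Ti is +3.

+3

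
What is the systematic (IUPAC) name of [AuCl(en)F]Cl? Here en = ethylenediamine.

The 1 chloride counter-ion carries a total charge of -1, so each complex ion is 1+.
Ligand charges: 1×ethylenediamine (neutral), 1×fluoro (-1 each), 1×chloro (-1 each); total -2. So Au + (-2) = 1+, giving Au = +3.
Ligands are named alphabetically: chloro before ethylenediamine before fluoro.

chloro(ethylenediamine)fluorogold(III) chloride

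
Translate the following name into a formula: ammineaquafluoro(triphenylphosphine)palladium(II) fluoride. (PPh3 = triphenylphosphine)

[PdF(H2O)(NH3)(PPh3)]F

Ligands: 1 ammine (NH3, neutral), 1 fluoro (F, -1), 1 triphenylphosphine (PPh3, neutral), 1 aqua (H2O, neutral). Ligand charge sum = -1.
With Pd in oxidation state +2, the complex ion is [Pd...]^1+.
Charge balance with fluoride (-1) requires 1 complex ion per 1 fluoride.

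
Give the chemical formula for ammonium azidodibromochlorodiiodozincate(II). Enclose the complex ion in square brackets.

(NH4)4[ZnBr2ClI2(N3)]

Ligands: 1 chloro (Cl, -1), 2 bromo (Br, -1), 1 azido (N3, -1), 2 iodo (I, -1). Ligand charge sum = -6.
With Zn in oxidation state +2, the complex ion is [Zn...]^4−.
Charge balance with ammonium (+1) requires 1 complex ion per 4 ammonium.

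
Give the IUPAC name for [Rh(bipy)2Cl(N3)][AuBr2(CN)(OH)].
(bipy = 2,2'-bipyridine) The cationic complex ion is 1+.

The complex cation is given as 1+; its ligand charges sum to -2, so Rh = +3.
A 1:1 salt means the anion carries the equal and opposite charge, 1−.
Anion: ligand charges sum to -4; for the ion to be 1−, Au = +3.

azidobis(2,2'-bipyridine)chlororhodium(III) dibromocyanohydroxoaurate(III)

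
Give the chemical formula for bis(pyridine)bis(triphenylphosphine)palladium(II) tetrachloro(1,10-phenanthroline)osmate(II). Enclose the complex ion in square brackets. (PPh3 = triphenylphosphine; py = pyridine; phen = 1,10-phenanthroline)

[Pd(PPh3)2(py)2][OsCl4(phen)]

Cation [Pd…]: ligand charges 0, Pd(II) ⇒ ion charge 2+.
Anion [Os…]: ligand charges -4, Os(II) ⇒ ion charge 2−.
One 2+ cation balances one 2− anion.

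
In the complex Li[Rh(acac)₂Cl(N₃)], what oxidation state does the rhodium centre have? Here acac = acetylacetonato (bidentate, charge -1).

+3

1 lithium outside the brackets (+1 each) → the complex ion is 1−.
Ligand charges: 1×N3 = -1; 1×Cl = -1; 2×acac = -2; sum -4.
Rh + (-4) = 1− ⇒ Rh is +3.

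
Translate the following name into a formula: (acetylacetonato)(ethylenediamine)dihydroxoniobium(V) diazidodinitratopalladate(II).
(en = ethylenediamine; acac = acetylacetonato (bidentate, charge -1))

[Nb(acac)(en)(OH)2][Pd(N3)2(NO3)2]

Cation [Nb…]: ligand charges -3, Nb(V) ⇒ ion charge 2+.
Anion [Pd…]: ligand charges -4, Pd(II) ⇒ ion charge 2−.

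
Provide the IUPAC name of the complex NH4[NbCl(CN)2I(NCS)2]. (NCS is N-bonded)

ammonium chlorodicyanoiododiisothiocyanatoniobate(V)

The 1 ammonium counter-ion carries a total charge of +1, so each complex ion is 1−.
Ligand charges: 2×isothiocyanato (-1 each), 2×cyano (-1 each), 1×chloro (-1 each), 1×iodo (-1 each); total -6. So Nb + (-6) = 1−, giving Nb = +5.
The complex ion is anionic, so niobium takes the -ate form niobate(V).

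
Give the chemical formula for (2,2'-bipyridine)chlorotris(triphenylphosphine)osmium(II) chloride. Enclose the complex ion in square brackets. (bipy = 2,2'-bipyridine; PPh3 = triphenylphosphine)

Ligands: 1 2,2'-bipyridine (bipy, neutral), 1 chloro (Cl, -1), 3 triphenylphosphine (PPh3, neutral). Ligand charge sum = -1.
With Os in oxidation state +2, the complex ion is [Os...]^1+.
Charge balance with chloride (-1) requires 1 complex ion per 1 chloride.

[Os(bipy)Cl(PPh3)3]Cl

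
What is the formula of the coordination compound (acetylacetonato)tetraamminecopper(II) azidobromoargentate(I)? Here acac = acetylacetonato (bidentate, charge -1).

Cation [Cu…]: ligand charges -1, Cu(II) ⇒ ion charge 1+.
Anion [Ag…]: ligand charges -2, Ag(I) ⇒ ion charge 1−.
One 1+ cation balances one 1− anion.

[Cu(acac)(NH3)4][AgBr(N3)]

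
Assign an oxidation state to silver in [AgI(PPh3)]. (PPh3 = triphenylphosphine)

No counter-ion: the bracketed complex is neutral.
Ligand charges: 1×I = -1; 1×PPh3 neutral; sum -1.
Ag + (-1) = 0 ⇒ Ag is +1.

+1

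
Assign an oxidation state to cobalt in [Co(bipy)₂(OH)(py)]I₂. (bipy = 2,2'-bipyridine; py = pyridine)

2 iodide outside the brackets (-1 each) → the complex ion is 2+.
Ligand charges: 2×bipy neutral; 1×py neutral; 1×OH = -1; sum -1.
Co + (-1) = 2+ ⇒ Co is +3.

+3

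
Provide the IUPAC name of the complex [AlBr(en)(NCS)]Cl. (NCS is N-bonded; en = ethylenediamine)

bromo(ethylenediamine)isothiocyanatoaluminium(III) chloride

The 1 chloride counter-ion carries a total charge of -1, so each complex ion is 1+.
Ligand charges: 1×bromo (-1 each), 1×isothiocyanato (-1 each), 1×ethylenediamine (neutral); total -2. So Al + (-2) = 1+, giving Al = +3.
Ligands are named alphabetically: bromo before ethylenediamine before isothiocyanato.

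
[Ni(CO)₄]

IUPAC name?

tetracarbonylnickel(0)

There is no counter-ion, so the complex is neutral overall.
Ligand charges: 4×carbonyl (neutral); total 0. So Ni + (0) = 0, giving Ni = 0.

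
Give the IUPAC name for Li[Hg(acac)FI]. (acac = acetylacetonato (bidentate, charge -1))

lithium (acetylacetonato)fluoroiodomercurate(II)

The 1 lithium counter-ion carries a total charge of +1, so each complex ion is 1−.
Ligand charges: 1×acetylacetonato (-1 each), 1×iodo (-1 each), 1×fluoro (-1 each); total -3. So Hg + (-3) = 1−, giving Hg = +2.
Ligands are named alphabetically: acetylacetonato before fluoro before iodo.
The complex ion is anionic, so mercury takes the -ate form mercurate(II).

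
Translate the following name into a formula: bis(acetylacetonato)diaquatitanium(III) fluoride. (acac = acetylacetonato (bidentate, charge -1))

Ligands: 2 aqua (H2O, neutral), 2 acetylacetonato (acac, -1). Ligand charge sum = -2.
With Ti in oxidation state +3, the complex ion is [Ti...]^1+.
Charge balance with fluoride (-1) requires 1 complex ion per 1 fluoride.

[Ti(acac)2(H2O)2]F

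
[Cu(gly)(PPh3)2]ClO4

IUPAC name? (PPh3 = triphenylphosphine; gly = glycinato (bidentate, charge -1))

(glycinato)bis(triphenylphosphine)copper(II) perchlorate

The 1 perchlorate counter-ion carries a total charge of -1, so each complex ion is 1+.
Ligand charges: 2×triphenylphosphine (neutral), 1×glycinato (-1 each); total -1. So Cu + (-1) = 1+, giving Cu = +2.
Ligands are named alphabetically: glycinato before triphenylphosphine.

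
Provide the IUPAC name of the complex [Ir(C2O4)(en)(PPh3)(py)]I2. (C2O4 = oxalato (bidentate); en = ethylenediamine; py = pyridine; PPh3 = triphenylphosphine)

(ethylenediamine)oxalato(pyridine)(triphenylphosphine)iridium(IV) iodide

The 2 iodide counter-ions carry a total charge of -2, so each complex ion is 2+.
Ligand charges: 1×oxalato (-2 each), 1×ethylenediamine (neutral), 1×pyridine (neutral), 1×triphenylphosphine (neutral); total -2. So Ir + (-2) = 2+, giving Ir = +4.
Ligands are named alphabetically: ethylenediamine before oxalato before pyridine before triphenylphosphine.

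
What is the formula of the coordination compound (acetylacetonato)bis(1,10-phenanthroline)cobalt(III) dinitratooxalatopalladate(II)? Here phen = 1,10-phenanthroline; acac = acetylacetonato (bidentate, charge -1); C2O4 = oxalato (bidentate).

Cation [Co…]: ligand charges -1, Co(III) ⇒ ion charge 2+.
Anion [Pd…]: ligand charges -4, Pd(II) ⇒ ion charge 2−.
One 2+ cation balances one 2− anion.

[Co(acac)(phen)2][Pd(C2O4)(NO3)2]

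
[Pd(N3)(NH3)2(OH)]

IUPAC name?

There is no counter-ion, so the complex is neutral overall.
Ligand charges: 2×ammine (neutral), 1×azido (-1 each), 1×hydroxo (-1 each); total -2. So Pd + (-2) = 0, giving Pd = +2.
Ligands are named alphabetically: ammine before azido before hydroxo.

diammineazidohydroxopalladium(II)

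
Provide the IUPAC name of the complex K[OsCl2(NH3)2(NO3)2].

potassium diamminedichlorodinitratoosmate(III)

The 1 potassium counter-ion carries a total charge of +1, so each complex ion is 1−.
Ligand charges: 2×chloro (-1 each), 2×nitrato (-1 each), 2×ammine (neutral); total -4. So Os + (-4) = 1−, giving Os = +3.
Ligands are named alphabetically: ammine before chloro before nitrato.
The complex ion is anionic, so osmium takes the -ate form osmate(III).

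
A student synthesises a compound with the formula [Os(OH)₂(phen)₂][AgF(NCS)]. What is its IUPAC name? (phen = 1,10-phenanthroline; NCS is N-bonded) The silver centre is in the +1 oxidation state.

dihydroxobis(1,10-phenanthroline)osmium(III) fluoroisothiocyanatoargentate(I)

Both ions are complex: the cation is named first with the plain metal name, the anion second with the -ate form; each ion's ligands are alphabetised independently.
Ag is given as +1; the anion's ligand charges sum to -2, so the complex anion is 1−.
A 1:1 salt means the cation carries the equal and opposite charge, 1+.
Cation: ligand charges sum to -2; for the ion to be 1+, Os = +3.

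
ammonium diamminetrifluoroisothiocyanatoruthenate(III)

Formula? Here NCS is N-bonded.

NH4[RuF3(NCS)(NH3)2]

Ligands: 2 ammine (NH3, neutral), 3 fluoro (F, -1), 1 isothiocyanato (NCS, -1). Ligand charge sum = -4.
With Ru in oxidation state +3, the complex ion is [Ru...]^1−.
Charge balance with ammonium (+1) requires 1 complex ion per 1 ammonium.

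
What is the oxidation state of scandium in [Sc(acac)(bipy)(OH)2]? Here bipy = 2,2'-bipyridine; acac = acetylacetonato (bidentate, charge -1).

No counter-ion: the bracketed complex is neutral.
Ligand charges: 2×OH = -2; 1×bipy neutral; 1×acac = -1; sum -3.
Sc + (-3) = 0 ⇒ Sc is +3.

+3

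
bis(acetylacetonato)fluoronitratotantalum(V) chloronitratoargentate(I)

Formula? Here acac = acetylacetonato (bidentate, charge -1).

[Ta(acac)2F(NO3)][AgCl(NO3)]

Cation [Ta…]: ligand charges -4, Ta(V) ⇒ ion charge 1+.
Anion [Ag…]: ligand charges -2, Ag(I) ⇒ ion charge 1−.
One 1+ cation balances one 1− anion.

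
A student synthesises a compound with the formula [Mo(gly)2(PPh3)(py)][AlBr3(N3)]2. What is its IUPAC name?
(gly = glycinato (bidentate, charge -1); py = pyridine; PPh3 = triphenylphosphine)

bis(glycinato)(pyridine)(triphenylphosphine)molybdenum(IV) azidotribromoaluminate(III)

Both ions are complex: the cation is named first with the plain metal name, the anion second with the -ate form; each ion's ligands are alphabetised independently.
Aluminium is always +3 in its complexes; the anion's ligand charges sum to -4, so the complex anion is 1−.
With 2 anions per cation, the cation must be 2×1 = 2+.
Cation: ligand charges sum to -2; for the ion to be 2+, Mo = +4.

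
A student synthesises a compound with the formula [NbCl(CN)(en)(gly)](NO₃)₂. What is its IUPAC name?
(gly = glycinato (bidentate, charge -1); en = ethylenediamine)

The 2 nitrate counter-ions carry a total charge of -2, so each complex ion is 2+.
Ligand charges: 1×glycinato (-1 each), 1×chloro (-1 each), 1×ethylenediamine (neutral), 1×cyano (-1 each); total -3. So Nb + (-3) = 2+, giving Nb = +5.
Ligands are named alphabetically: chloro before cyano before ethylenediamine before glycinato.

chlorocyano(ethylenediamine)(glycinato)niobium(V) nitrate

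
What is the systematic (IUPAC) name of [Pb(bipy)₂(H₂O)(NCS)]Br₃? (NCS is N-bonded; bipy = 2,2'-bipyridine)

The 3 bromide counter-ions carry a total charge of -3, so each complex ion is 3+.
Ligand charges: 1×aqua (neutral), 1×isothiocyanato (-1 each), 2×2,2'-bipyridine (neutral); total -1. So Pb + (-1) = 3+, giving Pb = +4.
Ligands are named alphabetically: aqua before bipyridine before isothiocyanato.

aquabis(2,2'-bipyridine)isothiocyanatolead(IV) bromide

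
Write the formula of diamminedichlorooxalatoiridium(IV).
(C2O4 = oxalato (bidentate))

Ligands: 2 chloro (Cl, -1), 2 ammine (NH3, neutral), 1 oxalato (C2O4, -2). Ligand charge sum = -4.
With Ir in oxidation state +4, the complex ion is [Ir...].

[Ir(C2O4)Cl2(NH3)2]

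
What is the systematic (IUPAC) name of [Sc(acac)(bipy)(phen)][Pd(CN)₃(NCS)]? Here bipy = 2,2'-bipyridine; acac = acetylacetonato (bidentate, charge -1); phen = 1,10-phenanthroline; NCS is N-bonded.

(acetylacetonato)(2,2'-bipyridine)(1,10-phenanthroline)scandium(III) tricyanoisothiocyanatopalladate(II)

Both ions are complex: the cation is named first with the plain metal name, the anion second with the -ate form; each ion's ligands are alphabetised independently.
Scandium is always +3 in its complexes; the cation's ligand charges sum to -1, so the complex cation is 2+.
A 1:1 salt means the anion carries the equal and opposite charge, 2−.
Anion: ligand charges sum to -4; for the ion to be 2−, Pd = +2.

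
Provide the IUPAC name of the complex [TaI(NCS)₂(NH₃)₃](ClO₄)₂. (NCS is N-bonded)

The 2 perchlorate counter-ions carry a total charge of -2, so each complex ion is 2+.
Ligand charges: 2×isothiocyanato (-1 each), 1×iodo (-1 each), 3×ammine (neutral); total -3. So Ta + (-3) = 2+, giving Ta = +5.
Ligands are named alphabetically: ammine before iodo before isothiocyanato.

triammineiododiisothiocyanatotantalum(V) perchlorate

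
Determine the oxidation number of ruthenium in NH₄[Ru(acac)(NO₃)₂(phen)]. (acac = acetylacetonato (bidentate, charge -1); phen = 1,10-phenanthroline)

1 ammonium outside the brackets (+1 each) → the complex ion is 1−.
Ligand charges: 1×acac = -1; 2×NO3 = -2; 1×phen neutral; sum -3.
Ru + (-3) = 1− ⇒ Ru is +2.

+2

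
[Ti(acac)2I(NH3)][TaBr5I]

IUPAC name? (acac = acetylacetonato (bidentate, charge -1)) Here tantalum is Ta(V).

bis(acetylacetonato)ammineiodotitanium(IV) pentabromoiodotantalate(V)

Both ions are complex: the cation is named first with the plain metal name, the anion second with the -ate form; each ion's ligands are alphabetised independently.
Ta is given as +5; the anion's ligand charges sum to -6, so the complex anion is 1−.
A 1:1 salt means the cation carries the equal and opposite charge, 1+.
Cation: ligand charges sum to -3; for the ion to be 1+, Ti = +4.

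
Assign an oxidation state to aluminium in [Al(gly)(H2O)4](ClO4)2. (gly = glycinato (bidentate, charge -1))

+3

2 perchlorate outside the brackets (-1 each) → the complex ion is 2+.
Ligand charges: 1×gly = -1; 4×H2O neutral; sum -1.
Al + (-1) = 2+ ⇒ Al is +3.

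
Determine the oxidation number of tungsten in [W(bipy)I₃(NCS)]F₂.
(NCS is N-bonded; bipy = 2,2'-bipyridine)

2 fluoride outside the brackets (-1 each) → the complex ion is 2+.
Ligand charges: 1×NCS = -1; 3×I = -3; 1×bipy neutral; sum -4.
W + (-4) = 2+ ⇒ W is +6.

+6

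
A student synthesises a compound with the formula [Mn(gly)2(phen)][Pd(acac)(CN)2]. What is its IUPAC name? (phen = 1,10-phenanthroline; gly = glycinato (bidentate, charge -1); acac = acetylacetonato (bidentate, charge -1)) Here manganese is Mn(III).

bis(glycinato)(1,10-phenanthroline)manganese(III) (acetylacetonato)dicyanopalladate(II)

Both ions are complex: the cation is named first with the plain metal name, the anion second with the -ate form; each ion's ligands are alphabetised independently.
Mn is given as +3; the cation's ligand charges sum to -2, so the complex cation is 1+.
A 1:1 salt means the anion carries the equal and opposite charge, 1−.
Anion: ligand charges sum to -3; for the ion to be 1−, Pd = +2.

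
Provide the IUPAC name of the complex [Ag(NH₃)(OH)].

amminehydroxosilver(I)

There is no counter-ion, so the complex is neutral overall.
Ligand charges: 1×hydroxo (-1 each), 1×ammine (neutral); total -1. So Ag + (-1) = 0, giving Ag = +1.
Ligands are named alphabetically: ammine before hydroxo.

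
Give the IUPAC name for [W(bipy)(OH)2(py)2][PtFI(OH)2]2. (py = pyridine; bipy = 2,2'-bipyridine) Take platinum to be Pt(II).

(2,2'-bipyridine)dihydroxobis(pyridine)tungsten(VI) fluorodihydroxoiodoplatinate(II)

Pt is given as +2; the anion's ligand charges sum to -4, so the complex anion is 2−.
With 2 anions per cation, the cation must be 2×2 = 4+.
Cation: ligand charges sum to -2; for the ion to be 4+, W = +6.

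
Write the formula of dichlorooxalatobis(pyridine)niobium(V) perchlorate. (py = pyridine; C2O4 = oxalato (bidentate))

Ligands: 2 pyridine (py, neutral), 1 oxalato (C2O4, -2), 2 chloro (Cl, -1). Ligand charge sum = -4.
Charge balance with perchlorate (-1) requires 1 complex ion per 1 perchlorate.

[Nb(C2O4)Cl2(py)2]ClO4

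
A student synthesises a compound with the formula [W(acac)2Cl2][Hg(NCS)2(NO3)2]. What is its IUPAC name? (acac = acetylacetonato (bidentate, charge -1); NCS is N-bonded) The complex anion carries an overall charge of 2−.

bis(acetylacetonato)dichlorotungsten(VI) diisothiocyanatodinitratomercurate(II)

Both ions are complex: the cation is named first with the plain metal name, the anion second with the -ate form; each ion's ligands are alphabetised independently.
The complex anion is given as 2−; its ligand charges sum to -4, so Hg = +2.
A 1:1 salt means the cation carries the equal and opposite charge, 2+.
Cation: ligand charges sum to -4; for the ion to be 2+, W = +6.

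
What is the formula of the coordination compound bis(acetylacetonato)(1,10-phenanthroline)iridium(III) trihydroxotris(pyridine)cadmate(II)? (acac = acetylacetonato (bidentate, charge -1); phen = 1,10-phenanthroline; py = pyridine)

[Ir(acac)2(phen)][Cd(OH)3(py)3]

Cation [Ir…]: ligand charges -2, Ir(III) ⇒ ion charge 1+.
Anion [Cd…]: ligand charges -3, Cd(II) ⇒ ion charge 1−.
One 1+ cation balances one 1− anion.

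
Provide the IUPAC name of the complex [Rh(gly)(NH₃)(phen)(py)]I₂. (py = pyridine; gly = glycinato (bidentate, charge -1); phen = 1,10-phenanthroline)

The 2 iodide counter-ions carry a total charge of -2, so each complex ion is 2+.
Ligand charges: 1×pyridine (neutral), 1×glycinato (-1 each), 1×ammine (neutral), 1×1,10-phenanthroline (neutral); total -1. So Rh + (-1) = 2+, giving Rh = +3.
Ligands are named alphabetically: ammine before glycinato before phenanthroline before pyridine.

ammine(glycinato)(1,10-phenanthroline)(pyridine)rhodium(III) iodide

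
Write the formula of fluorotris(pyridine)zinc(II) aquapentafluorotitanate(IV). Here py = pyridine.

[ZnF(py)3][TiF5(H2O)]

Cation [Zn…]: ligand charges -1, Zn(II) ⇒ ion charge 1+.
Anion [Ti…]: ligand charges -5, Ti(IV) ⇒ ion charge 1−.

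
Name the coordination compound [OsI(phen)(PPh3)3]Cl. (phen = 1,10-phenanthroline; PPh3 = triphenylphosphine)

The 1 chloride counter-ion carries a total charge of -1, so each complex ion is 1+.
Ligand charges: 1×1,10-phenanthroline (neutral), 1×iodo (-1 each), 3×triphenylphosphine (neutral); total -1. So Os + (-1) = 1+, giving Os = +2.
Ligands are named alphabetically: iodo before phenanthroline before triphenylphosphine.

iodo(1,10-phenanthroline)tris(triphenylphosphine)osmium(II) chloride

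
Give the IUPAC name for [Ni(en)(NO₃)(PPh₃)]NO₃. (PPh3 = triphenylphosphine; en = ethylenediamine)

The 1 nitrate counter-ion carries a total charge of -1, so each complex ion is 1+.
Ligand charges: 1×triphenylphosphine (neutral), 1×ethylenediamine (neutral), 1×nitrato (-1 each); total -1. So Ni + (-1) = 1+, giving Ni = +2.
Ligands are named alphabetically: ethylenediamine before nitrato before triphenylphosphine.

(ethylenediamine)nitrato(triphenylphosphine)nickel(II) nitrate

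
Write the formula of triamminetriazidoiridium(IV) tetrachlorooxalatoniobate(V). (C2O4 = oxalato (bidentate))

Cation [Ir…]: ligand charges -3, Ir(IV) ⇒ ion charge 1+.
Anion [Nb…]: ligand charges -6, Nb(V) ⇒ ion charge 1−.
One 1+ cation balances one 1− anion.

[Ir(N3)3(NH3)3][Nb(C2O4)Cl4]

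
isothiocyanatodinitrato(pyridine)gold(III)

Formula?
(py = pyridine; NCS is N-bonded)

[Au(NCS)(NO3)2(py)]

Ligands: 1 pyridine (py, neutral), 2 nitrato (NO3, -1), 1 isothiocyanato (NCS, -1). Ligand charge sum = -3.
With Au in oxidation state +3, the complex ion is [Au...].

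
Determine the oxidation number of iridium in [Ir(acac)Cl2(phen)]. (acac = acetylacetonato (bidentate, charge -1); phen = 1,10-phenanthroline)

No counter-ion: the bracketed complex is neutral.
Ligand charges: 2×Cl = -2; 1×acac = -1; 1×phen neutral; sum -3.
Ir + (-3) = 0 ⇒ Ir is +3.

+3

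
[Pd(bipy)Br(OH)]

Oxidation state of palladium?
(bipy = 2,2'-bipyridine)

No counter-ion: the bracketed complex is neutral.
Ligand charges: 1×OH = -1; 1×bipy neutral; 1×Br = -1; sum -2.
Pd + (-2) = 0 ⇒ Pd is +2.

+2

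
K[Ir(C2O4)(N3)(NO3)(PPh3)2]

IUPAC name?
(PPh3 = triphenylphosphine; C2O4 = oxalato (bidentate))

potassium azidonitratooxalatobis(triphenylphosphine)iridate(III)

The 1 potassium counter-ion carries a total charge of +1, so each complex ion is 1−.
Ligand charges: 1×azido (-1 each), 1×nitrato (-1 each), 2×triphenylphosphine (neutral), 1×oxalato (-2 each); total -4. So Ir + (-4) = 1−, giving Ir = +3.
The complex ion is anionic, so iridium takes the -ate form iridate(III).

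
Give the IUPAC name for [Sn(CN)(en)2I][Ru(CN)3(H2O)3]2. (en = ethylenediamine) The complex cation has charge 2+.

cyanobis(ethylenediamine)iodotin(IV) triaquatricyanoruthenate(II)

Both ions are complex: the cation is named first with the plain metal name, the anion second with the -ate form; each ion's ligands are alphabetised independently.
The complex cation is given as 2+; its ligand charges sum to -2, so Sn = +4.
With 2 anions per cation, each anion must be 2/2 = 1−.
Anion: ligand charges sum to -3; for the ion to be 1−, Ru = +2.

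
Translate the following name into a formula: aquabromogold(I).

[AuBr(H2O)]

Ligands: 1 aqua (H2O, neutral), 1 bromo (Br, -1). Ligand charge sum = -1.
With Au in oxidation state +1, the complex ion is [Au...].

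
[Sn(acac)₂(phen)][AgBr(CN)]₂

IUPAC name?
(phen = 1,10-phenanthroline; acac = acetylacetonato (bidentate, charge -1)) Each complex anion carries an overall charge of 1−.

Both ions are complex: the cation is named first with the plain metal name, the anion second with the -ate form; each ion's ligands are alphabetised independently.
The complex anion is given as 1−; its ligand charges sum to -2, so Ag = +1.
With 2 anions per cation, the cation must be 2×1 = 2+.
Cation: ligand charges sum to -2; for the ion to be 2+, Sn = +4.

bis(acetylacetonato)(1,10-phenanthroline)tin(IV) bromocyanoargentate(I)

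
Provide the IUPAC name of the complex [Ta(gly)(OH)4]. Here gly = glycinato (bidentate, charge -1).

(glycinato)tetrahydroxotantalum(V)

There is no counter-ion, so the complex is neutral overall.
Ligand charges: 1×glycinato (-1 each), 4×hydroxo (-1 each); total -5. So Ta + (-5) = 0, giving Ta = +5.
Ligands are named alphabetically: glycinato before hydroxo.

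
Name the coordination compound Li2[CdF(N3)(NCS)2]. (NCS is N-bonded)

The 2 lithium counter-ions carry a total charge of +2, so each complex ion is 2−.
Ligand charges: 1×azido (-1 each), 1×fluoro (-1 each), 2×isothiocyanato (-1 each); total -4. So Cd + (-4) = 2−, giving Cd = +2.
Ligands are named alphabetically: azido before fluoro before isothiocyanato.
The complex ion is anionic, so cadmium takes the -ate form cadmate(II).

lithium azidofluorodiisothiocyanatocadmate(II)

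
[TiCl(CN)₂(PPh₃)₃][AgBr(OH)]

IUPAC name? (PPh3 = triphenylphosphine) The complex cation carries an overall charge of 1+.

The complex cation is given as 1+; its ligand charges sum to -3, so Ti = +4.
A 1:1 salt means the anion carries the equal and opposite charge, 1−.
Anion: ligand charges sum to -2; for the ion to be 1−, Ag = +1.

chlorodicyanotris(triphenylphosphine)titanium(IV) bromohydroxoargentate(I)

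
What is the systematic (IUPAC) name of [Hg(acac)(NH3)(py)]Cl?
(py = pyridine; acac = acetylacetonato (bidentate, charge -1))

The 1 chloride counter-ion carries a total charge of -1, so each complex ion is 1+.
Ligand charges: 1×pyridine (neutral), 1×acetylacetonato (-1 each), 1×ammine (neutral); total -1. So Hg + (-1) = 1+, giving Hg = +2.
Ligands are named alphabetically: acetylacetonato before ammine before pyridine.

(acetylacetonato)ammine(pyridine)mercury(II) chloride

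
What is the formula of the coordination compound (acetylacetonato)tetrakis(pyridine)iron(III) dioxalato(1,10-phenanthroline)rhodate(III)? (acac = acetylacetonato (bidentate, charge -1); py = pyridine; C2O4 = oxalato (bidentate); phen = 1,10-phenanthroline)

Cation [Fe…]: ligand charges -1, Fe(III) ⇒ ion charge 2+.
Anion [Rh…]: ligand charges -4, Rh(III) ⇒ ion charge 1−.

[Fe(acac)(py)4][Rh(C2O4)2(phen)]2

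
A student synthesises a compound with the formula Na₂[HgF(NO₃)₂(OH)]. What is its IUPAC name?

The 2 sodium counter-ions carry a total charge of +2, so each complex ion is 2−.
Ligand charges: 1×fluoro (-1 each), 2×nitrato (-1 each), 1×hydroxo (-1 each); total -4. So Hg + (-4) = 2−, giving Hg = +2.
Ligands are named alphabetically: fluoro before hydroxo before nitrato.
The complex ion is anionic, so mercury takes the -ate form mercurate(II).

sodium fluorohydroxodinitratomercurate(II)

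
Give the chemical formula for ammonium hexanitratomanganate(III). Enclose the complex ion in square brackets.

Ligands: 6 nitrato (NO3, -1). Ligand charge sum = -6.
With Mn in oxidation state +3, the complex ion is [Mn...]^3−.
Charge balance with ammonium (+1) requires 1 complex ion per 3 ammonium.

(NH4)3[Mn(NO3)6]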